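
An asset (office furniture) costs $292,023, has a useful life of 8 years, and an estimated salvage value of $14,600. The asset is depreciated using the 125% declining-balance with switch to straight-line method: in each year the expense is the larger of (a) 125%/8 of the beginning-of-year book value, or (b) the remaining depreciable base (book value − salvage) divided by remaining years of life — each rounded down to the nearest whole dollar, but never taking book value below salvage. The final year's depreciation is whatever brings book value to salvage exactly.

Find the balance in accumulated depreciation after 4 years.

Depreciable base = $292,023 − $14,600 = $277,423.
Year 1: DB = ⌊$292,023 × 125%/8⌋ = $45,628; SL = ⌊$277,423/8⌋ = $34,677 → take DB $45,628. Book value $246,395.
Year 2: DB = ⌊$246,395 × 125%/8⌋ = $38,499; SL = ⌊$231,795/7⌋ = $33,113 → take DB $38,499. Book value $207,896.
Year 3: DB = ⌊$207,896 × 125%/8⌋ = $32,483; SL = ⌊$193,296/6⌋ = $32,216 → take DB $32,483. Book value $175,413.
Year 4: DB = ⌊$175,413 × 125%/8⌋ = $27,408; SL = ⌊$160,813/5⌋ = $32,162 → take SL $32,162. Book value $143,251.
Accumulated through year 4 = $292,023 − $143,251 = $148,772.

$148,772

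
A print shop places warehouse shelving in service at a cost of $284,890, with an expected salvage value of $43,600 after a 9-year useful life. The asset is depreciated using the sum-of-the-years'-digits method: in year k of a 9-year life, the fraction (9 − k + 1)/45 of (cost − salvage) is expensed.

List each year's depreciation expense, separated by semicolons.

Depreciable base = $284,890 − $43,600 = $241,290.
Sum of the years' digits = 9+8+7+6+5+4+3+2+1 = 45.
Year 1: $241,290 × 9/45 = $48,258. Book value $236,632.
Year 2: $241,290 × 8/45 = $42,896. Book value $193,736.
Year 3: $241,290 × 7/45 = $37,534. Book value $156,202.
Year 4: $241,290 × 6/45 = $32,172. Book value $124,030.
Year 5: $241,290 × 5/45 = $26,810. Book value $97,220.
Year 6: $241,290 × 4/45 = $21,448. Book value $75,772.
Year 7: $241,290 × 3/45 = $16,086. Book value $59,686.
Year 8: $241,290 × 2/45 = $10,724. Book value $48,962.
Year 9: $241,290 × 1/45 = $5,362. Book value $43,600.

$48,258; $42,896; $37,534; $32,172; $26,810; $21,448; $16,086; $10,724; $5,362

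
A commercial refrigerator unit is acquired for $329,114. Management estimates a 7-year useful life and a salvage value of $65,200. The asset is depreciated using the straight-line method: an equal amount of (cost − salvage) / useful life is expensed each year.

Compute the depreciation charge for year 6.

$37,702

Depreciable base = $329,114 − $65,200 = $263,914.
Annual expense = $263,914 / 7 = $37,702.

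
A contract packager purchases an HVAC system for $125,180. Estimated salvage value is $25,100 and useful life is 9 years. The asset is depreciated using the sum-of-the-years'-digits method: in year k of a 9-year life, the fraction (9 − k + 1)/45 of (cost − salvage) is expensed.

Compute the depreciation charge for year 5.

Depreciable base = $125,180 − $25,100 = $100,080.
Sum of the years' digits = 9+8+7+6+5+4+3+2+1 = 45.
Year 1: $100,080 × 9/45 = $20,016. Book value $105,164.
Year 2: $100,080 × 8/45 = $17,792. Book value $87,372.
Year 3: $100,080 × 7/45 = $15,568. Book value $71,804.
Year 4: $100,080 × 6/45 = $13,344. Book value $58,460.
Year 5: $100,080 × 5/45 = $11,120. Book value $47,340.

$11,120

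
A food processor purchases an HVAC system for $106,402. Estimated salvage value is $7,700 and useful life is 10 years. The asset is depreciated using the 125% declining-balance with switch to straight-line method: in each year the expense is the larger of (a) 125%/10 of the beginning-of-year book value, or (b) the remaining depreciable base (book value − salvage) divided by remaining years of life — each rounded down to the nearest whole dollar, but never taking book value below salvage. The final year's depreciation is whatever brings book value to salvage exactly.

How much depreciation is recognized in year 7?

$9,083

Depreciable base = $106,402 − $7,700 = $98,702.
Year 1: DB = ⌊$106,402 × 125%/10⌋ = $13,300; SL = ⌊$98,702/10⌋ = $9,870 → take DB $13,300. Book value $93,102.
Year 2: DB = ⌊$93,102 × 125%/10⌋ = $11,637; SL = ⌊$85,402/9⌋ = $9,489 → take DB $11,637. Book value $81,465.
Year 3: DB = ⌊$81,465 × 125%/10⌋ = $10,183; SL = ⌊$73,765/8⌋ = $9,220 → take DB $10,183. Book value $71,282.
Year 4: DB = ⌊$71,282 × 125%/10⌋ = $8,910; SL = ⌊$63,582/7⌋ = $9,083 → take SL $9,083. Book value $62,199.
Year 5: DB = ⌊$62,199 × 125%/10⌋ = $7,774; SL = ⌊$54,499/6⌋ = $9,083 → take SL $9,083. Book value $53,116.
Year 6: DB = ⌊$53,116 × 125%/10⌋ = $6,639; SL = ⌊$45,416/5⌋ = $9,083 → take SL $9,083. Book value $44,033.
Year 7: DB = ⌊$44,033 × 125%/10⌋ = $5,504; SL = ⌊$36,333/4⌋ = $9,083 → take SL $9,083. Book value $34,950.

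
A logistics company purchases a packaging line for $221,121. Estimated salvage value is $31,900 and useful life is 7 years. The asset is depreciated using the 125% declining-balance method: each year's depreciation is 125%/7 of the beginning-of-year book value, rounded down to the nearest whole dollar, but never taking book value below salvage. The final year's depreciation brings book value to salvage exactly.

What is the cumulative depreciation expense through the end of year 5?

$138,425

Depreciable base = $221,121 − $31,900 = $189,221.
Year 1: ⌊$221,121 × 125%/7⌋ = $39,485. Book value $181,636.
Year 2: ⌊$181,636 × 125%/7⌋ = $32,435. Book value $149,201.
Year 3: ⌊$149,201 × 125%/7⌋ = $26,643. Book value $122,558.
Year 4: ⌊$122,558 × 125%/7⌋ = $21,885. Book value $100,673.
Year 5: ⌊$100,673 × 125%/7⌋ = $17,977. Book value $82,696.
Accumulated through year 5 = $221,121 − $82,696 = $138,425.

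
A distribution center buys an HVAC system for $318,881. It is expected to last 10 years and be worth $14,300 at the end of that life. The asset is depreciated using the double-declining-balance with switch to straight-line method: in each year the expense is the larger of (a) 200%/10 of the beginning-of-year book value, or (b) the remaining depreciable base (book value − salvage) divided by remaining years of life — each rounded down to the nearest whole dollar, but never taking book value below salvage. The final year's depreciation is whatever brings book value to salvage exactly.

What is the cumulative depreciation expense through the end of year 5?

Depreciable base = $318,881 − $14,300 = $304,581.
Year 1: DB = ⌊$318,881 × 200%/10⌋ = $63,776; SL = ⌊$304,581/10⌋ = $30,458 → take DB $63,776. Book value $255,105.
Year 2: DB = ⌊$255,105 × 200%/10⌋ = $51,021; SL = ⌊$240,805/9⌋ = $26,756 → take DB $51,021. Book value $204,084.
Year 3: DB = ⌊$204,084 × 200%/10⌋ = $40,816; SL = ⌊$189,784/8⌋ = $23,723 → take DB $40,816. Book value $163,268.
Year 4: DB = ⌊$163,268 × 200%/10⌋ = $32,653; SL = ⌊$148,968/7⌋ = $21,281 → take DB $32,653. Book value $130,615.
Year 5: DB = ⌊$130,615 × 200%/10⌋ = $26,123; SL = ⌊$116,315/6⌋ = $19,385 → take DB $26,123. Book value $104,492.
Accumulated through year 5 = $318,881 − $104,492 = $214,389.

$214,389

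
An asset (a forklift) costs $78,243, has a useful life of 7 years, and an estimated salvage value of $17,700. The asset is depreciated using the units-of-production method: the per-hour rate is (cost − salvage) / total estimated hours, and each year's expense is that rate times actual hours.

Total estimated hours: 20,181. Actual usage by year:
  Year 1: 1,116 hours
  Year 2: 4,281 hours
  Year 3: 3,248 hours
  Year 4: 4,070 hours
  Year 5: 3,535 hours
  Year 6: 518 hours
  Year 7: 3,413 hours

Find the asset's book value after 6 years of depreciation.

$27,939

Depreciable base = $78,243 − $17,700 = $60,543.
Rate = $60,543 / 20,181 hours = $3 per hour.
Year 1: 1,116 × $3 = $3,348. Book value $74,895.
Year 2: 4,281 × $3 = $12,843. Book value $62,052.
Year 3: 3,248 × $3 = $9,744. Book value $52,308.
Year 4: 4,070 × $3 = $12,210. Book value $40,098.
Year 5: 3,535 × $3 = $10,605. Book value $29,493.
Year 6: 518 × $3 = $1,554. Book value $27,939.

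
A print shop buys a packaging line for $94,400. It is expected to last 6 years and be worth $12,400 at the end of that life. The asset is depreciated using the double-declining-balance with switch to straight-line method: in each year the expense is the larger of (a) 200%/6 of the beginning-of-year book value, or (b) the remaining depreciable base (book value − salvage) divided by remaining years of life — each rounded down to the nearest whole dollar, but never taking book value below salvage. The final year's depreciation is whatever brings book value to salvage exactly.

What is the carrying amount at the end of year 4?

Depreciable base = $94,400 − $12,400 = $82,000.
Year 1: DB = ⌊$94,400 × 200%/6⌋ = $31,466; SL = ⌊$82,000/6⌋ = $13,666 → take DB $31,466. Book value $62,934.
Year 2: DB = ⌊$62,934 × 200%/6⌋ = $20,978; SL = ⌊$50,534/5⌋ = $10,106 → take DB $20,978. Book value $41,956.
Year 3: DB = ⌊$41,956 × 200%/6⌋ = $13,985; SL = ⌊$29,556/4⌋ = $7,389 → take DB $13,985. Book value $27,971.
Year 4: DB = ⌊$27,971 × 200%/6⌋ = $9,323; SL = ⌊$15,571/3⌋ = $5,190 → take DB $9,323. Book value $18,648.

$18,648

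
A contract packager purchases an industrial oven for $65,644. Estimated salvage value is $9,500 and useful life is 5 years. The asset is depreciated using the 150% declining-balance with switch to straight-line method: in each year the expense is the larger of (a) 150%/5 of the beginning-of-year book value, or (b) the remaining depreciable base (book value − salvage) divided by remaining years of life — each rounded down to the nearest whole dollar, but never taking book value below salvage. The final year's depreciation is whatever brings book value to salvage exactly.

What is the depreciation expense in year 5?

$6,262

Depreciable base = $65,644 − $9,500 = $56,144.
Year 1: DB = ⌊$65,644 × 150%/5⌋ = $19,693; SL = ⌊$56,144/5⌋ = $11,228 → take DB $19,693. Book value $45,951.
Year 2: DB = ⌊$45,951 × 150%/5⌋ = $13,785; SL = ⌊$36,451/4⌋ = $9,112 → take DB $13,785. Book value $32,166.
Year 3: DB = ⌊$32,166 × 150%/5⌋ = $9,649; SL = ⌊$22,666/3⌋ = $7,555 → take DB $9,649. Book value $22,517.
Year 4: DB = ⌊$22,517 × 150%/5⌋ = $6,755; SL = ⌊$13,017/2⌋ = $6,508 → take DB $6,755. Book value $15,762.
Year 5 (final): $15,762 − $9,500 = $6,262. Book value $9,500.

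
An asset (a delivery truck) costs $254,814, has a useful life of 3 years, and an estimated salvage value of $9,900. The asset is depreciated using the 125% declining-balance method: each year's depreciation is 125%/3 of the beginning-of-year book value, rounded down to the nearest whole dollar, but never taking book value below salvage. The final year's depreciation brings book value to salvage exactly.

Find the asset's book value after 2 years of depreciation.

$86,708

Depreciable base = $254,814 − $9,900 = $244,914.
Year 1: ⌊$254,814 × 125%/3⌋ = $106,172. Book value $148,642.
Year 2: ⌊$148,642 × 125%/3⌋ = $61,934. Book value $86,708.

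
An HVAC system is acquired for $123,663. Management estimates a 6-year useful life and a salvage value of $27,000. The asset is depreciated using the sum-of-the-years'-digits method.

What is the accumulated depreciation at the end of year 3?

Depreciable base = $123,663 − $27,000 = $96,663.
Sum of the years' digits = 6+5+4+3+2+1 = 21.
Year 1: $96,663 × 6/21 = $27,618. Book value $96,045.
Year 2: $96,663 × 5/21 = $23,015. Book value $73,030.
Year 3: $96,663 × 4/21 = $18,412. Book value $54,618.
Accumulated through year 3 = $123,663 − $54,618 = $69,045.

$69,045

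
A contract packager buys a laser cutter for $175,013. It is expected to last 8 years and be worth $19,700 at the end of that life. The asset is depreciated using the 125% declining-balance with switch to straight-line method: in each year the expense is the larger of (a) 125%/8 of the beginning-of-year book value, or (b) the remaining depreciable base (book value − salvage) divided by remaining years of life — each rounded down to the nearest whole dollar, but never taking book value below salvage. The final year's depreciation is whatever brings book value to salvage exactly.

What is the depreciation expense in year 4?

Depreciable base = $175,013 − $19,700 = $155,313.
Year 1: DB = ⌊$175,013 × 125%/8⌋ = $27,345; SL = ⌊$155,313/8⌋ = $19,414 → take DB $27,345. Book value $147,668.
Year 2: DB = ⌊$147,668 × 125%/8⌋ = $23,073; SL = ⌊$127,968/7⌋ = $18,281 → take DB $23,073. Book value $124,595.
Year 3: DB = ⌊$124,595 × 125%/8⌋ = $19,467; SL = ⌊$104,895/6⌋ = $17,482 → take DB $19,467. Book value $105,128.
Year 4: DB = ⌊$105,128 × 125%/8⌋ = $16,426; SL = ⌊$85,428/5⌋ = $17,085 → take SL $17,085. Book value $88,043.

$17,085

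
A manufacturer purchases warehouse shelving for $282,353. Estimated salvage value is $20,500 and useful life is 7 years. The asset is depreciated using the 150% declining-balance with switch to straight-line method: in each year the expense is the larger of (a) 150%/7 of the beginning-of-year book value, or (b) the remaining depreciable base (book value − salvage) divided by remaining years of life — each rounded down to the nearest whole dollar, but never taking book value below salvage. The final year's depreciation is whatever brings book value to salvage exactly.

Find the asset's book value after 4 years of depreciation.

$107,610

Depreciable base = $282,353 − $20,500 = $261,853.
Year 1: DB = ⌊$282,353 × 150%/7⌋ = $60,504; SL = ⌊$261,853/7⌋ = $37,407 → take DB $60,504. Book value $221,849.
Year 2: DB = ⌊$221,849 × 150%/7⌋ = $47,539; SL = ⌊$201,349/6⌋ = $33,558 → take DB $47,539. Book value $174,310.
Year 3: DB = ⌊$174,310 × 150%/7⌋ = $37,352; SL = ⌊$153,810/5⌋ = $30,762 → take DB $37,352. Book value $136,958.
Year 4: DB = ⌊$136,958 × 150%/7⌋ = $29,348; SL = ⌊$116,458/4⌋ = $29,114 → take DB $29,348. Book value $107,610.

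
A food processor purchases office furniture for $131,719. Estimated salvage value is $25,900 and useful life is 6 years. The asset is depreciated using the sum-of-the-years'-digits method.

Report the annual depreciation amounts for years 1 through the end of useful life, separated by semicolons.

$30,234; $25,195; $20,156; $15,117; $10,078; $5,039

Depreciable base = $131,719 − $25,900 = $105,819.
Sum of the years' digits = 6+5+4+3+2+1 = 21.
Year 1: $105,819 × 6/21 = $30,234. Book value $101,485.
Year 2: $105,819 × 5/21 = $25,195. Book value $76,290.
Year 3: $105,819 × 4/21 = $20,156. Book value $56,134.
Year 4: $105,819 × 3/21 = $15,117. Book value $41,017.
Year 5: $105,819 × 2/21 = $10,078. Book value $30,939.
Year 6: $105,819 × 1/21 = $5,039. Book value $25,900.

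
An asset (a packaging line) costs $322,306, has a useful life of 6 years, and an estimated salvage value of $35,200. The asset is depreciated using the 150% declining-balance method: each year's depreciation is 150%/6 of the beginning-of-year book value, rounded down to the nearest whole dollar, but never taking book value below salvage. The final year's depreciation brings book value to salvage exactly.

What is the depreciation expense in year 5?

Depreciable base = $322,306 − $35,200 = $287,106.
Year 1: ⌊$322,306 × 150%/6⌋ = $80,576. Book value $241,730.
Year 2: ⌊$241,730 × 150%/6⌋ = $60,432. Book value $181,298.
Year 3: ⌊$181,298 × 150%/6⌋ = $45,324. Book value $135,974.
Year 4: ⌊$135,974 × 150%/6⌋ = $33,993. Book value $101,981.
Year 5: ⌊$101,981 × 150%/6⌋ = $25,495. Book value $76,486.

$25,495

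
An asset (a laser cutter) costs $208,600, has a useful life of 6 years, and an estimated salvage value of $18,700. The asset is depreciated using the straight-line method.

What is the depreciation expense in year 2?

Depreciable base = $208,600 − $18,700 = $189,900.
Annual expense = $189,900 / 6 = $31,650.

$31,650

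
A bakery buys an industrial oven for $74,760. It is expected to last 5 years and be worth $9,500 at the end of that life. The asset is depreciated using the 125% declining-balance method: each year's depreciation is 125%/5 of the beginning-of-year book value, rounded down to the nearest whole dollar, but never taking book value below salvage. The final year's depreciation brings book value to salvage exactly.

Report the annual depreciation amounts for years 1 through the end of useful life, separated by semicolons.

Depreciable base = $74,760 − $9,500 = $65,260.
Year 1: ⌊$74,760 × 125%/5⌋ = $18,690. Book value $56,070.
Year 2: ⌊$56,070 × 125%/5⌋ = $14,017. Book value $42,053.
Year 3: ⌊$42,053 × 125%/5⌋ = $10,513. Book value $31,540.
Year 4: ⌊$31,540 × 125%/5⌋ = $7,885. Book value $23,655.
Year 5 (final): $23,655 − $9,500 = $14,155. Book value $9,500.

$18,690; $14,017; $10,513; $7,885; $14,155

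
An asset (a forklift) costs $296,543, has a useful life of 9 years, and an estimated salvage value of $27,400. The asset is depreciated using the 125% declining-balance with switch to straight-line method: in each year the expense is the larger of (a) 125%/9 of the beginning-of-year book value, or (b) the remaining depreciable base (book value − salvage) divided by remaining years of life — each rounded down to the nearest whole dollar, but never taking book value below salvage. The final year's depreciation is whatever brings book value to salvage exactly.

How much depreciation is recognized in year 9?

$26,992

Depreciable base = $296,543 − $27,400 = $269,143.
Year 1: DB = ⌊$296,543 × 125%/9⌋ = $41,186; SL = ⌊$269,143/9⌋ = $29,904 → take DB $41,186. Book value $255,357.
Year 2: DB = ⌊$255,357 × 125%/9⌋ = $35,466; SL = ⌊$227,957/8⌋ = $28,494 → take DB $35,466. Book value $219,891.
Year 3: DB = ⌊$219,891 × 125%/9⌋ = $30,540; SL = ⌊$192,491/7⌋ = $27,498 → take DB $30,540. Book value $189,351.
Year 4: DB = ⌊$189,351 × 125%/9⌋ = $26,298; SL = ⌊$161,951/6⌋ = $26,991 → take SL $26,991. Book value $162,360.
Year 5: DB = ⌊$162,360 × 125%/9⌋ = $22,550; SL = ⌊$134,960/5⌋ = $26,992 → take SL $26,992. Book value $135,368.
Year 6: DB = ⌊$135,368 × 125%/9⌋ = $18,801; SL = ⌊$107,968/4⌋ = $26,992 → take SL $26,992. Book value $108,376.
Year 7: DB = ⌊$108,376 × 125%/9⌋ = $15,052; SL = ⌊$80,976/3⌋ = $26,992 → take SL $26,992. Book value $81,384.
Year 8: DB = ⌊$81,384 × 125%/9⌋ = $11,303; SL = ⌊$53,984/2⌋ = $26,992 → take SL $26,992. Book value $54,392.
Year 9 (final): $54,392 − $27,400 = $26,992. Book value $27,400.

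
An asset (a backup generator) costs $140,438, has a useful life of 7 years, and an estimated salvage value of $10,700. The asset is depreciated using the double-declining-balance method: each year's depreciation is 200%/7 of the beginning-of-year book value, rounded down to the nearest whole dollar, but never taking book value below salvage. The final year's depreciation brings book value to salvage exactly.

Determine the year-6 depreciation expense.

Depreciable base = $140,438 − $10,700 = $129,738.
Year 1: ⌊$140,438 × 200%/7⌋ = $40,125. Book value $100,313.
Year 2: ⌊$100,313 × 200%/7⌋ = $28,660. Book value $71,653.
Year 3: ⌊$71,653 × 200%/7⌋ = $20,472. Book value $51,181.
Year 4: ⌊$51,181 × 200%/7⌋ = $14,623. Book value $36,558.
Year 5: ⌊$36,558 × 200%/7⌋ = $10,445. Book value $26,113.
Year 6: ⌊$26,113 × 200%/7⌋ = $7,460. Book value $18,653.

$7,460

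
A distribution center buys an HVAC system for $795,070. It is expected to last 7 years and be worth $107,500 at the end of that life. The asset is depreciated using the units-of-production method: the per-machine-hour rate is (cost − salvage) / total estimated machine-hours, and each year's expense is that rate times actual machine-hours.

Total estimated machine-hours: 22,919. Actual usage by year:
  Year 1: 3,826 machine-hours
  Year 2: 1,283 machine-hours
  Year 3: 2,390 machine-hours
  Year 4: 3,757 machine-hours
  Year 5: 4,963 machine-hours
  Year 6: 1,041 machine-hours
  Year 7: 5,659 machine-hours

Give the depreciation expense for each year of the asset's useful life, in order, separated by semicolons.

Depreciable base = $795,070 − $107,500 = $687,570.
Rate = $687,570 / 22,919 machine-hours = $30 per machine-hour.
Year 1: 3,826 × $30 = $114,780. Book value $680,290.
Year 2: 1,283 × $30 = $38,490. Book value $641,800.
Year 3: 2,390 × $30 = $71,700. Book value $570,100.
Year 4: 3,757 × $30 = $112,710. Book value $457,390.
Year 5: 4,963 × $30 = $148,890. Book value $308,500.
Year 6: 1,041 × $30 = $31,230. Book value $277,270.
Year 7: 5,659 × $30 = $169,770. Book value $107,500.

$114,780; $38,490; $71,700; $112,710; $148,890; $31,230; $169,770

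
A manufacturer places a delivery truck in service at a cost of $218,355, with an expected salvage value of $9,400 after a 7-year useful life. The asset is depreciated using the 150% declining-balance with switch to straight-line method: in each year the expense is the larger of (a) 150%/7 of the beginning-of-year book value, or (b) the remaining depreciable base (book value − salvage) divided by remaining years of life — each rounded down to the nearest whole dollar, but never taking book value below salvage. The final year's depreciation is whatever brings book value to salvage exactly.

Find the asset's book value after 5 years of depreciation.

$57,658

Depreciable base = $218,355 − $9,400 = $208,955.
Year 1: DB = ⌊$218,355 × 150%/7⌋ = $46,790; SL = ⌊$208,955/7⌋ = $29,850 → take DB $46,790. Book value $171,565.
Year 2: DB = ⌊$171,565 × 150%/7⌋ = $36,763; SL = ⌊$162,165/6⌋ = $27,027 → take DB $36,763. Book value $134,802.
Year 3: DB = ⌊$134,802 × 150%/7⌋ = $28,886; SL = ⌊$125,402/5⌋ = $25,080 → take DB $28,886. Book value $105,916.
Year 4: DB = ⌊$105,916 × 150%/7⌋ = $22,696; SL = ⌊$96,516/4⌋ = $24,129 → take SL $24,129. Book value $81,787.
Year 5: DB = ⌊$81,787 × 150%/7⌋ = $17,525; SL = ⌊$72,387/3⌋ = $24,129 → take SL $24,129. Book value $57,658.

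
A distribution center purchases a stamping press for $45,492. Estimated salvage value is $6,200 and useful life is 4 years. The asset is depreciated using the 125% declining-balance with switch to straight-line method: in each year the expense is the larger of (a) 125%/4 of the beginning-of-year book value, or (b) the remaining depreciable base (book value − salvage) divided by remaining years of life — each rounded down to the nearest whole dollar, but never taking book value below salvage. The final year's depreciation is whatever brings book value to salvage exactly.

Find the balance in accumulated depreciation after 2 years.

Depreciable base = $45,492 − $6,200 = $39,292.
Year 1: DB = ⌊$45,492 × 125%/4⌋ = $14,216; SL = ⌊$39,292/4⌋ = $9,823 → take DB $14,216. Book value $31,276.
Year 2: DB = ⌊$31,276 × 125%/4⌋ = $9,773; SL = ⌊$25,076/3⌋ = $8,358 → take DB $9,773. Book value $21,503.
Accumulated through year 2 = $45,492 − $21,503 = $23,989.

$23,989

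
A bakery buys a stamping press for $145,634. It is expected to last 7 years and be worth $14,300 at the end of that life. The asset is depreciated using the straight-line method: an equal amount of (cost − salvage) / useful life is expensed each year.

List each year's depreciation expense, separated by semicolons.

$18,762; $18,762; $18,762; $18,762; $18,762; $18,762; $18,762

Depreciable base = $145,634 − $14,300 = $131,334.
Annual expense = $131,334 / 7 = $18,762.
End of year 1: book value $126,872.
End of year 2: book value $108,110.
End of year 3: book value $89,348.
End of year 4: book value $70,586.
End of year 5: book value $51,824.
End of year 6: book value $33,062.
End of year 7: book value $14,300.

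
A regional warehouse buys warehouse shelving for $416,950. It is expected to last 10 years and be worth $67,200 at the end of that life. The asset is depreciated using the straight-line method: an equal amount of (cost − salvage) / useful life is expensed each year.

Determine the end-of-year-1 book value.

Depreciable base = $416,950 − $67,200 = $349,750.
Annual expense = $349,750 / 10 = $34,975.
End of year 1: book value $381,975.

$381,975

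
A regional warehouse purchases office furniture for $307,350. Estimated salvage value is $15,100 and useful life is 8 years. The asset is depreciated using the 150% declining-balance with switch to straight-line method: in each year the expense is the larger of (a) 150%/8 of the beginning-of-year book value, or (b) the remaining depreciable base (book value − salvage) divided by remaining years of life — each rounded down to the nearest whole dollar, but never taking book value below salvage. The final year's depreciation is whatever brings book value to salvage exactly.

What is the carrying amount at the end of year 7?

$44,812

Depreciable base = $307,350 − $15,100 = $292,250.
Year 1: DB = ⌊$307,350 × 150%/8⌋ = $57,628; SL = ⌊$292,250/8⌋ = $36,531 → take DB $57,628. Book value $249,722.
Year 2: DB = ⌊$249,722 × 150%/8⌋ = $46,822; SL = ⌊$234,622/7⌋ = $33,517 → take DB $46,822. Book value $202,900.
Year 3: DB = ⌊$202,900 × 150%/8⌋ = $38,043; SL = ⌊$187,800/6⌋ = $31,300 → take DB $38,043. Book value $164,857.
Year 4: DB = ⌊$164,857 × 150%/8⌋ = $30,910; SL = ⌊$149,757/5⌋ = $29,951 → take DB $30,910. Book value $133,947.
Year 5: DB = ⌊$133,947 × 150%/8⌋ = $25,115; SL = ⌊$118,847/4⌋ = $29,711 → take SL $29,711. Book value $104,236.
Year 6: DB = ⌊$104,236 × 150%/8⌋ = $19,544; SL = ⌊$89,136/3⌋ = $29,712 → take SL $29,712. Book value $74,524.
Year 7: DB = ⌊$74,524 × 150%/8⌋ = $13,973; SL = ⌊$59,424/2⌋ = $29,712 → take SL $29,712. Book value $44,812.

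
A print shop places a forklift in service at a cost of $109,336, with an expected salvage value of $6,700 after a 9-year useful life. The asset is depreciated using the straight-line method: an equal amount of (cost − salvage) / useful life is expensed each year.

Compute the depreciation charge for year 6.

$11,404

Depreciable base = $109,336 − $6,700 = $102,636.
Annual expense = $102,636 / 9 = $11,404.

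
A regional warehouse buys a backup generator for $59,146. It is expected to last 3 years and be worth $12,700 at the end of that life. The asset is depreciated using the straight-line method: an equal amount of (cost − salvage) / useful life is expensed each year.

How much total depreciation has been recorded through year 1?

$15,482

Depreciable base = $59,146 − $12,700 = $46,446.
Annual expense = $46,446 / 3 = $15,482.
End of year 1: book value $43,664.
Accumulated through year 1 = $59,146 − $43,664 = $15,482.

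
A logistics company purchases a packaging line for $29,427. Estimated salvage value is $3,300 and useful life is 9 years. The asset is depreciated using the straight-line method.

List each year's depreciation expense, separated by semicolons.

$2,903; $2,903; $2,903; $2,903; $2,903; $2,903; $2,903; $2,903; $2,903

Depreciable base = $29,427 − $3,300 = $26,127.
Annual expense = $26,127 / 9 = $2,903.
End of year 1: book value $26,524.
End of year 2: book value $23,621.
End of year 3: book value $20,718.
End of year 4: book value $17,815.
End of year 5: book value $14,912.
End of year 6: book value $12,009.
End of year 7: book value $9,106.
End of year 8: book value $6,203.
End of year 9: book value $3,300.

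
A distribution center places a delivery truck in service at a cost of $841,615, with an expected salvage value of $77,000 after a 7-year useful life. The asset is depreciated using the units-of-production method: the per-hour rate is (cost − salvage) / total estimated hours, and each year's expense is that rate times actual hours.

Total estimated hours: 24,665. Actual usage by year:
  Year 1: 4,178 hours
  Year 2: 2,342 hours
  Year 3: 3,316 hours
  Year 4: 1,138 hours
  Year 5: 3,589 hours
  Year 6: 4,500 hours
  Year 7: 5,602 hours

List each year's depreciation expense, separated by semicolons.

$129,518; $72,602; $102,796; $35,278; $111,259; $139,500; $173,662

Depreciable base = $841,615 − $77,000 = $764,615.
Rate = $764,615 / 24,665 hours = $31 per hour.
Year 1: 4,178 × $31 = $129,518. Book value $712,097.
Year 2: 2,342 × $31 = $72,602. Book value $639,495.
Year 3: 3,316 × $31 = $102,796. Book value $536,699.
Year 4: 1,138 × $31 = $35,278. Book value $501,421.
Year 5: 3,589 × $31 = $111,259. Book value $390,162.
Year 6: 4,500 × $31 = $139,500. Book value $250,662.
Year 7: 5,602 × $31 = $173,662. Book value $77,000.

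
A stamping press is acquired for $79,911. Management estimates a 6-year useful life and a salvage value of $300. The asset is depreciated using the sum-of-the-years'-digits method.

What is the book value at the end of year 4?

$11,673

Depreciable base = $79,911 − $300 = $79,611.
Sum of the years' digits = 6+5+4+3+2+1 = 21.
Year 1: $79,611 × 6/21 = $22,746. Book value $57,165.
Year 2: $79,611 × 5/21 = $18,955. Book value $38,210.
Year 3: $79,611 × 4/21 = $15,164. Book value $23,046.
Year 4: $79,611 × 3/21 = $11,373. Book value $11,673.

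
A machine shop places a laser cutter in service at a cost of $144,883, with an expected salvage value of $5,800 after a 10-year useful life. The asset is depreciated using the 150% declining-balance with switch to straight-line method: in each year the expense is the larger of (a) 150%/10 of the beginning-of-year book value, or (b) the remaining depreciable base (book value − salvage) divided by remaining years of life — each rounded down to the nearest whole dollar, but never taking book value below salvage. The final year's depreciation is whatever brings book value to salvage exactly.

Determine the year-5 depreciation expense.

$11,638

Depreciable base = $144,883 − $5,800 = $139,083.
Year 1: DB = ⌊$144,883 × 150%/10⌋ = $21,732; SL = ⌊$139,083/10⌋ = $13,908 → take DB $21,732. Book value $123,151.
Year 2: DB = ⌊$123,151 × 150%/10⌋ = $18,472; SL = ⌊$117,351/9⌋ = $13,039 → take DB $18,472. Book value $104,679.
Year 3: DB = ⌊$104,679 × 150%/10⌋ = $15,701; SL = ⌊$98,879/8⌋ = $12,359 → take DB $15,701. Book value $88,978.
Year 4: DB = ⌊$88,978 × 150%/10⌋ = $13,346; SL = ⌊$83,178/7⌋ = $11,882 → take DB $13,346. Book value $75,632.
Year 5: DB = ⌊$75,632 × 150%/10⌋ = $11,344; SL = ⌊$69,832/6⌋ = $11,638 → take SL $11,638. Book value $63,994.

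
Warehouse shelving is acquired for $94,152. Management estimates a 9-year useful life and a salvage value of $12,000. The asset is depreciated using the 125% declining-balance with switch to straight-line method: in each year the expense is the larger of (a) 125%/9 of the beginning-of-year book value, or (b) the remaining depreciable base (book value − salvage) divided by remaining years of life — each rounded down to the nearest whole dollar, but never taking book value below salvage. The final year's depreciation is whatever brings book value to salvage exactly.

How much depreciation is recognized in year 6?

$7,954

Depreciable base = $94,152 − $12,000 = $82,152.
Year 1: DB = ⌊$94,152 × 125%/9⌋ = $13,076; SL = ⌊$82,152/9⌋ = $9,128 → take DB $13,076. Book value $81,076.
Year 2: DB = ⌊$81,076 × 125%/9⌋ = $11,260; SL = ⌊$69,076/8⌋ = $8,634 → take DB $11,260. Book value $69,816.
Year 3: DB = ⌊$69,816 × 125%/9⌋ = $9,696; SL = ⌊$57,816/7⌋ = $8,259 → take DB $9,696. Book value $60,120.
Year 4: DB = ⌊$60,120 × 125%/9⌋ = $8,350; SL = ⌊$48,120/6⌋ = $8,020 → take DB $8,350. Book value $51,770.
Year 5: DB = ⌊$51,770 × 125%/9⌋ = $7,190; SL = ⌊$39,770/5⌋ = $7,954 → take SL $7,954. Book value $43,816.
Year 6: DB = ⌊$43,816 × 125%/9⌋ = $6,085; SL = ⌊$31,816/4⌋ = $7,954 → take SL $7,954. Book value $35,862.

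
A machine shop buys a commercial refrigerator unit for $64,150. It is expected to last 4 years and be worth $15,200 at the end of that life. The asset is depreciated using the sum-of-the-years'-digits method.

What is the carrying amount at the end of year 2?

Depreciable base = $64,150 − $15,200 = $48,950.
Sum of the years' digits = 4+3+2+1 = 10.
Year 1: $48,950 × 4/10 = $19,580. Book value $44,570.
Year 2: $48,950 × 3/10 = $14,685. Book value $29,885.

$29,885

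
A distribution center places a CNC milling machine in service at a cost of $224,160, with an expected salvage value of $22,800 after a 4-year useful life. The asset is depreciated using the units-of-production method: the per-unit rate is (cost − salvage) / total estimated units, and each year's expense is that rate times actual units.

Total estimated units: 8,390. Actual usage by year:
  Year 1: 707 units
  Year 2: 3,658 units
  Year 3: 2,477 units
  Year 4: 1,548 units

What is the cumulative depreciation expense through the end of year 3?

$164,208

Depreciable base = $224,160 − $22,800 = $201,360.
Rate = $201,360 / 8,390 units = $24 per unit.
Year 1: 707 × $24 = $16,968. Book value $207,192.
Year 2: 3,658 × $24 = $87,792. Book value $119,400.
Year 3: 2,477 × $24 = $59,448. Book value $59,952.
Accumulated through year 3 = $224,160 − $59,952 = $164,208.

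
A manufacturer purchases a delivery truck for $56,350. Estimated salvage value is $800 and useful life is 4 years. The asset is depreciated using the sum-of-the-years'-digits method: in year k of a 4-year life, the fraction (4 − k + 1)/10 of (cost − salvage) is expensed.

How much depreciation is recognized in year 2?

$16,665

Depreciable base = $56,350 − $800 = $55,550.
Sum of the years' digits = 4+3+2+1 = 10.
Year 1: $55,550 × 4/10 = $22,220. Book value $34,130.
Year 2: $55,550 × 3/10 = $16,665. Book value $17,465.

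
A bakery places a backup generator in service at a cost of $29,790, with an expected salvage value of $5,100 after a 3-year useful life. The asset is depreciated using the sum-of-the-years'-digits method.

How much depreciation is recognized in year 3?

$4,115

Depreciable base = $29,790 − $5,100 = $24,690.
Sum of the years' digits = 3+2+1 = 6.
Year 1: $24,690 × 3/6 = $12,345. Book value $17,445.
Year 2: $24,690 × 2/6 = $8,230. Book value $9,215.
Year 3: $24,690 × 1/6 = $4,115. Book value $5,100.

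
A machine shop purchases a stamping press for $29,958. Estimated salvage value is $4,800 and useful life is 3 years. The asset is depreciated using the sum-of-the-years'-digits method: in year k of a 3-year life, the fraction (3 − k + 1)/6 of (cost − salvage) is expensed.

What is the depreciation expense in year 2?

$8,386

Depreciable base = $29,958 − $4,800 = $25,158.
Sum of the years' digits = 3+2+1 = 6.
Year 1: $25,158 × 3/6 = $12,579. Book value $17,379.
Year 2: $25,158 × 2/6 = $8,386. Book value $8,993.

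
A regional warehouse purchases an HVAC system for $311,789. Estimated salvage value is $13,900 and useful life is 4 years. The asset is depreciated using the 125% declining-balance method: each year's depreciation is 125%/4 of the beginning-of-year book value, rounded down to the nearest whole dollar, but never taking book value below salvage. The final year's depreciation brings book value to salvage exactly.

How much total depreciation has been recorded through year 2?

$164,419

Depreciable base = $311,789 − $13,900 = $297,889.
Year 1: ⌊$311,789 × 125%/4⌋ = $97,434. Book value $214,355.
Year 2: ⌊$214,355 × 125%/4⌋ = $66,985. Book value $147,370.
Accumulated through year 2 = $311,789 − $147,370 = $164,419.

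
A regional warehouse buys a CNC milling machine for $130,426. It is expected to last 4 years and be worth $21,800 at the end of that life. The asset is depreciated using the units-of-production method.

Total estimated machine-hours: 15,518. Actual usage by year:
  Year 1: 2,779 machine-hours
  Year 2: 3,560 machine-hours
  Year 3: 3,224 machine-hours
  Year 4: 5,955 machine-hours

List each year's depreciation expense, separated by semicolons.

$19,453; $24,920; $22,568; $41,685

Depreciable base = $130,426 − $21,800 = $108,626.
Rate = $108,626 / 15,518 machine-hours = $7 per machine-hour.
Year 1: 2,779 × $7 = $19,453. Book value $110,973.
Year 2: 3,560 × $7 = $24,920. Book value $86,053.
Year 3: 3,224 × $7 = $22,568. Book value $63,485.
Year 4: 5,955 × $7 = $41,685. Book value $21,800.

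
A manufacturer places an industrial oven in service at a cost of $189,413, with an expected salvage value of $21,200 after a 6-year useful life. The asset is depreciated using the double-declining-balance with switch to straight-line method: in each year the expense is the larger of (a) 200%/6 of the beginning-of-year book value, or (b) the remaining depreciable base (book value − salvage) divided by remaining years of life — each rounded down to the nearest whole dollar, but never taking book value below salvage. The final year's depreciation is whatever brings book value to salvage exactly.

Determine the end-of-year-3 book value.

Depreciable base = $189,413 − $21,200 = $168,213.
Year 1: DB = ⌊$189,413 × 200%/6⌋ = $63,137; SL = ⌊$168,213/6⌋ = $28,035 → take DB $63,137. Book value $126,276.
Year 2: DB = ⌊$126,276 × 200%/6⌋ = $42,092; SL = ⌊$105,076/5⌋ = $21,015 → take DB $42,092. Book value $84,184.
Year 3: DB = ⌊$84,184 × 200%/6⌋ = $28,061; SL = ⌊$62,984/4⌋ = $15,746 → take DB $28,061. Book value $56,123.

$56,123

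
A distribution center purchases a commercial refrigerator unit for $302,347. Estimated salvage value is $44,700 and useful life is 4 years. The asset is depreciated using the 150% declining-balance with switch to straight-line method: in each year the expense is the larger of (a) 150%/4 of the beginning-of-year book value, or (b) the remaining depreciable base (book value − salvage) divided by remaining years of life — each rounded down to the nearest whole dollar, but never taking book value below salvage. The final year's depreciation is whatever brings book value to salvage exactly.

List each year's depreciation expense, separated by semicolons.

Depreciable base = $302,347 − $44,700 = $257,647.
Year 1: DB = ⌊$302,347 × 150%/4⌋ = $113,380; SL = ⌊$257,647/4⌋ = $64,411 → take DB $113,380. Book value $188,967.
Year 2: DB = ⌊$188,967 × 150%/4⌋ = $70,862; SL = ⌊$144,267/3⌋ = $48,089 → take DB $70,862. Book value $118,105.
Year 3: DB = ⌊$118,105 × 150%/4⌋ = $44,289; SL = ⌊$73,405/2⌋ = $36,702 → take DB $44,289. Book value $73,816.
Year 4 (final): $73,816 − $44,700 = $29,116. Book value $44,700.

$113,380; $70,862; $44,289; $29,116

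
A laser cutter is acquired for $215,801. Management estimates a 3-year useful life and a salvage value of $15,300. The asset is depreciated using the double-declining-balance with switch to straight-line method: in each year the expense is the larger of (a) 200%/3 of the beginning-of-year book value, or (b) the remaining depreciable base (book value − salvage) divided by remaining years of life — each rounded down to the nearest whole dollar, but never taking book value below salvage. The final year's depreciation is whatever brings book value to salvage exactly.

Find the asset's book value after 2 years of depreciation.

$23,978

Depreciable base = $215,801 − $15,300 = $200,501.
Year 1: DB = ⌊$215,801 × 200%/3⌋ = $143,867; SL = ⌊$200,501/3⌋ = $66,833 → take DB $143,867. Book value $71,934.
Year 2: DB = ⌊$71,934 × 200%/3⌋ = $47,956; SL = ⌊$56,634/2⌋ = $28,317 → take DB $47,956. Book value $23,978.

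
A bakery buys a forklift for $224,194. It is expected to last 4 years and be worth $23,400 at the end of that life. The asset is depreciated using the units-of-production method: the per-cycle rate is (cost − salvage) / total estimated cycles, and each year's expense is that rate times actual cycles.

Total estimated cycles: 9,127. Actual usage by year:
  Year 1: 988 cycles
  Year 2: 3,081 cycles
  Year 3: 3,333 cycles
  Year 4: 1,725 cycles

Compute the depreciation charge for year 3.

Depreciable base = $224,194 − $23,400 = $200,794.
Rate = $200,794 / 9,127 cycles = $22 per cycle.
Year 1: 988 × $22 = $21,736. Book value $202,458.
Year 2: 3,081 × $22 = $67,782. Book value $134,676.
Year 3: 3,333 × $22 = $73,326. Book value $61,350.

$73,326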